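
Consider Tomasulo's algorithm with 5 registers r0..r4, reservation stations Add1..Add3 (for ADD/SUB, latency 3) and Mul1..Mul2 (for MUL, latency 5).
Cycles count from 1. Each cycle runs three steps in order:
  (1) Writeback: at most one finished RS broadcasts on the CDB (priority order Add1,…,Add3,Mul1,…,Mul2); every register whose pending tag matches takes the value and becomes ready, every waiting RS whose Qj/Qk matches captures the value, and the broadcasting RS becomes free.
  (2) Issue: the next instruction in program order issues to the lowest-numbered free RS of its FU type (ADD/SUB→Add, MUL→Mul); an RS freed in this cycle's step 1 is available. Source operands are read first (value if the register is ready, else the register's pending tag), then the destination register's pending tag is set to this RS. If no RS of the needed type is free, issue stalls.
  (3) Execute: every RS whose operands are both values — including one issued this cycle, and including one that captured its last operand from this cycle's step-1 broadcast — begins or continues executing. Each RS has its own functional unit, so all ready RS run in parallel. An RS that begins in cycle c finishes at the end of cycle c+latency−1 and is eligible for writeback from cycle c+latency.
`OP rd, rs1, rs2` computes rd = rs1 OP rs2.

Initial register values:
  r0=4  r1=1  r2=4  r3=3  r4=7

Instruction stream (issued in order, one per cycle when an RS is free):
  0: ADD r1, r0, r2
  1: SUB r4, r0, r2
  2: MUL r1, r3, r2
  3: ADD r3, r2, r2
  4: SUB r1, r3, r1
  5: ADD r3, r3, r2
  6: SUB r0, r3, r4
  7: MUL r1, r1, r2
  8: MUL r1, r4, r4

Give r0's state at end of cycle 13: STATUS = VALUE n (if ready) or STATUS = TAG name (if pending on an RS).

STATUS = VALUE 12

  c1: issue ADD r1<-Add1  regs: r0:4,r1:Add1,r2:4,r3:3,r4:7
  c2: issue SUB r4<-Add2  regs: r0:4,r1:Add1,r2:4,r3:3,r4:Add2
  c3: issue MUL r1<-Mul1  regs: r0:4,r1:Mul1,r2:4,r3:3,r4:Add2
  c4: CDB Add1=8; issue ADD r3<-Add1  regs: r0:4,r1:Mul1,r2:4,r3:Add1,r4:Add2
  c5: CDB Add2=0; issue SUB r1<-Add2  regs: r0:4,r1:Add2,r2:4,r3:Add1,r4:0
  c6: issue ADD r3<-Add3  regs: r0:4,r1:Add2,r2:4,r3:Add3,r4:0
  c7: CDB Add1=8; issue SUB r0<-Add1  regs: r0:Add1,r1:Add2,r2:4,r3:Add3,r4:0
  c8: CDB Mul1=12; issue MUL r1<-Mul1  regs: r0:Add1,r1:Mul1,r2:4,r3:Add3,r4:0
  c9: issue MUL r1<-Mul2  regs: r0:Add1,r1:Mul2,r2:4,r3:Add3,r4:0
  c10: CDB Add3=12  regs: r0:Add1,r1:Mul2,r2:4,r3:12,r4:0
  c11: CDB Add2=-4  regs: r0:Add1,r1:Mul2,r2:4,r3:12,r4:0
  c12: -  regs: r0:Add1,r1:Mul2,r2:4,r3:12,r4:0
  c13: CDB Add1=12  regs: r0:12,r1:Mul2,r2:4,r3:12,r4:0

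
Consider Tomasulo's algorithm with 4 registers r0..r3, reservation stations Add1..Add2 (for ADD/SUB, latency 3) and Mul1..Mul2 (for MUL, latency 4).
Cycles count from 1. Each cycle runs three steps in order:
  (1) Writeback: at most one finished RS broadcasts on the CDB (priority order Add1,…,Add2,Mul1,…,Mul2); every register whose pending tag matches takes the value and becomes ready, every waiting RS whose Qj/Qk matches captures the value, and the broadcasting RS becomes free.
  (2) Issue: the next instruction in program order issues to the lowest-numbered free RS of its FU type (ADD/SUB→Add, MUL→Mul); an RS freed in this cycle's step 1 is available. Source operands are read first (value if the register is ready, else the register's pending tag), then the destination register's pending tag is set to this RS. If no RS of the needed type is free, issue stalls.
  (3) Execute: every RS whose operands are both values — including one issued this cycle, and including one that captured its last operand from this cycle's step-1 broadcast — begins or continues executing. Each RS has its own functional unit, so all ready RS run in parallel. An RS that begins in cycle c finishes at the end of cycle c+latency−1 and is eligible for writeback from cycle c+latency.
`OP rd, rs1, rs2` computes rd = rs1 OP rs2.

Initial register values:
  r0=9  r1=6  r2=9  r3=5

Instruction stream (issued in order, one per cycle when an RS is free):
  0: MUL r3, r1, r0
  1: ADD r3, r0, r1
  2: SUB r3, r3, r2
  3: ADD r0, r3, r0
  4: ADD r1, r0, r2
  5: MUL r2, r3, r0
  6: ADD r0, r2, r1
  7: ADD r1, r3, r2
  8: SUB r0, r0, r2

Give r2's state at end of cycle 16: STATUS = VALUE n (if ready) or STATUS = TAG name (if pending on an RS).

STATUS = VALUE 90

c1: issue MUL r3<-Mul1 | r0:9,r1:6,r2:9,r3:Mul1
c2: issue ADD r3<-Add1 | r0:9,r1:6,r2:9,r3:Add1
c3: issue SUB r3<-Add2 | r0:9,r1:6,r2:9,r3:Add2
c4: stall | r0:9,r1:6,r2:9,r3:Add2
c5: CDB Add1=15; issue ADD r0<-Add1 | r0:Add1,r1:6,r2:9,r3:Add2
c6: CDB Mul1=54; stall | r0:Add1,r1:6,r2:9,r3:Add2
c7: stall | r0:Add1,r1:6,r2:9,r3:Add2
c8: CDB Add2=6; issue ADD r1<-Add2 | r0:Add1,r1:Add2,r2:9,r3:6
c9: issue MUL r2<-Mul1 | r0:Add1,r1:Add2,r2:Mul1,r3:6
c10: stall | r0:Add1,r1:Add2,r2:Mul1,r3:6
c11: CDB Add1=15; issue ADD r0<-Add1 | r0:Add1,r1:Add2,r2:Mul1,r3:6
c12: stall | r0:Add1,r1:Add2,r2:Mul1,r3:6
c13: stall | r0:Add1,r1:Add2,r2:Mul1,r3:6
c14: CDB Add2=24; issue ADD r1<-Add2 | r0:Add1,r1:Add2,r2:Mul1,r3:6
c15: CDB Mul1=90; stall | r0:Add1,r1:Add2,r2:90,r3:6
c16: stall | r0:Add1,r1:Add2,r2:90,r3:6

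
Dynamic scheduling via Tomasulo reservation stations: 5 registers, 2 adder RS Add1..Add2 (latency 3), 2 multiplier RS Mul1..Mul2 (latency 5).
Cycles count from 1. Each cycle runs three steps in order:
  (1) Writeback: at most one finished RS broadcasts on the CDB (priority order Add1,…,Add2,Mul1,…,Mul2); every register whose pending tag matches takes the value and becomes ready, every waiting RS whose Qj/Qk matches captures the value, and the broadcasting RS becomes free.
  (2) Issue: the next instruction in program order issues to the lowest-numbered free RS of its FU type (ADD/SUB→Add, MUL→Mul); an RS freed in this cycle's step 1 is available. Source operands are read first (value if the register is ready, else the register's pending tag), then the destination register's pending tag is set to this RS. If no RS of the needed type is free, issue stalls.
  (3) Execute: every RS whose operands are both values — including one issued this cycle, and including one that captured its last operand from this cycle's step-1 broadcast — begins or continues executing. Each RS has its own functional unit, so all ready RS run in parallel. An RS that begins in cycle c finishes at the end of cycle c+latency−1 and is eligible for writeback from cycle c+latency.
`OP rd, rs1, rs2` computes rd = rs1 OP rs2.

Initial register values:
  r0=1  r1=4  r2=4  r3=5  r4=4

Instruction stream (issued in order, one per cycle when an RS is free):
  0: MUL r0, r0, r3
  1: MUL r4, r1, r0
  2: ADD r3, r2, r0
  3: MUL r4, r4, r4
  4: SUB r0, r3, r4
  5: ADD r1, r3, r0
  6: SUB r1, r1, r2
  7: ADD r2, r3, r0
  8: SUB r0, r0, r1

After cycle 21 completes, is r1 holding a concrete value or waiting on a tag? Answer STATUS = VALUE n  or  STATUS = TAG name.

STATUS = TAG Add2

cycle 1: issue MUL r0<-Mul1 // r0:Mul1,r1:4,r2:4,r3:5,r4:4
cycle 2: issue MUL r4<-Mul2 // r0:Mul1,r1:4,r2:4,r3:5,r4:Mul2
cycle 3: issue ADD r3<-Add1 // r0:Mul1,r1:4,r2:4,r3:Add1,r4:Mul2
cycle 4: stall // r0:Mul1,r1:4,r2:4,r3:Add1,r4:Mul2
cycle 5: stall // r0:Mul1,r1:4,r2:4,r3:Add1,r4:Mul2
cycle 6: CDB Mul1=5; issue MUL r4<-Mul1 // r0:5,r1:4,r2:4,r3:Add1,r4:Mul1
cycle 7: issue SUB r0<-Add2 // r0:Add2,r1:4,r2:4,r3:Add1,r4:Mul1
cycle 8: stall // r0:Add2,r1:4,r2:4,r3:Add1,r4:Mul1
cycle 9: CDB Add1=9; issue ADD r1<-Add1 // r0:Add2,r1:Add1,r2:4,r3:9,r4:Mul1
cycle 10: stall // r0:Add2,r1:Add1,r2:4,r3:9,r4:Mul1
cycle 11: CDB Mul2=20; stall // r0:Add2,r1:Add1,r2:4,r3:9,r4:Mul1
cycle 12: stall // r0:Add2,r1:Add1,r2:4,r3:9,r4:Mul1
cycle 13: stall // r0:Add2,r1:Add1,r2:4,r3:9,r4:Mul1
cycle 14: stall // r0:Add2,r1:Add1,r2:4,r3:9,r4:Mul1
cycle 15: stall // r0:Add2,r1:Add1,r2:4,r3:9,r4:Mul1
cycle 16: CDB Mul1=400; stall // r0:Add2,r1:Add1,r2:4,r3:9,r4:400
cycle 17: stall // r0:Add2,r1:Add1,r2:4,r3:9,r4:400
cycle 18: stall // r0:Add2,r1:Add1,r2:4,r3:9,r4:400
cycle 19: CDB Add2=-391; issue SUB r1<-Add2 // r0:-391,r1:Add2,r2:4,r3:9,r4:400
cycle 20: stall // r0:-391,r1:Add2,r2:4,r3:9,r4:400
cycle 21: stall // r0:-391,r1:Add2,r2:4,r3:9,r4:400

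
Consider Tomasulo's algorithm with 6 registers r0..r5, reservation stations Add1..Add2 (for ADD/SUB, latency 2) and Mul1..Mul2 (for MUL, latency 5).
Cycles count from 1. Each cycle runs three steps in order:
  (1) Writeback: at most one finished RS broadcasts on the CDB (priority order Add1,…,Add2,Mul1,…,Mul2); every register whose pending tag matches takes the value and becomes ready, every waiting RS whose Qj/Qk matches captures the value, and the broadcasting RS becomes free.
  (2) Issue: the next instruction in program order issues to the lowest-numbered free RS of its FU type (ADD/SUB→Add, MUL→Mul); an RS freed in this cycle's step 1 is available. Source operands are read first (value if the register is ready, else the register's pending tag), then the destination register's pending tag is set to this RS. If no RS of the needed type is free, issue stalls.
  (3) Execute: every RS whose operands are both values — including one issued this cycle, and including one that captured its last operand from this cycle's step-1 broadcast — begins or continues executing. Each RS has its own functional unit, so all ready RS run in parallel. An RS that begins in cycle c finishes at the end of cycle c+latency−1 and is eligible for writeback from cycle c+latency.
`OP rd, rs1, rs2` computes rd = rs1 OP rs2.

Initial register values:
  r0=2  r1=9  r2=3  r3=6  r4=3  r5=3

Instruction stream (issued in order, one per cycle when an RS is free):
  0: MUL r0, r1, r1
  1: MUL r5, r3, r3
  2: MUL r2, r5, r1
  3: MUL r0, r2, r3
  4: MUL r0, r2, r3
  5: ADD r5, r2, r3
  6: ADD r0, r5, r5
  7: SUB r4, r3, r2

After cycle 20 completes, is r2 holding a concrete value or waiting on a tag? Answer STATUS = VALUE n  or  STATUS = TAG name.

STATUS = VALUE 324

c1: issue MUL r0<-Mul1 | r0:Mul1,r1:9,r2:3,r3:6,r4:3,r5:3
c2: issue MUL r5<-Mul2 | r0:Mul1,r1:9,r2:3,r3:6,r4:3,r5:Mul2
c3: stall | r0:Mul1,r1:9,r2:3,r3:6,r4:3,r5:Mul2
c4: stall | r0:Mul1,r1:9,r2:3,r3:6,r4:3,r5:Mul2
c5: stall | r0:Mul1,r1:9,r2:3,r3:6,r4:3,r5:Mul2
c6: CDB Mul1=81; issue MUL r2<-Mul1 | r0:81,r1:9,r2:Mul1,r3:6,r4:3,r5:Mul2
c7: CDB Mul2=36; issue MUL r0<-Mul2 | r0:Mul2,r1:9,r2:Mul1,r3:6,r4:3,r5:36
c8: stall | r0:Mul2,r1:9,r2:Mul1,r3:6,r4:3,r5:36
c9: stall | r0:Mul2,r1:9,r2:Mul1,r3:6,r4:3,r5:36
c10: stall | r0:Mul2,r1:9,r2:Mul1,r3:6,r4:3,r5:36
c11: stall | r0:Mul2,r1:9,r2:Mul1,r3:6,r4:3,r5:36
c12: CDB Mul1=324; issue MUL r0<-Mul1 | r0:Mul1,r1:9,r2:324,r3:6,r4:3,r5:36
c13: issue ADD r5<-Add1 | r0:Mul1,r1:9,r2:324,r3:6,r4:3,r5:Add1
c14: issue ADD r0<-Add2 | r0:Add2,r1:9,r2:324,r3:6,r4:3,r5:Add1
c15: CDB Add1=330; issue SUB r4<-Add1 | r0:Add2,r1:9,r2:324,r3:6,r4:Add1,r5:330
c16: - | r0:Add2,r1:9,r2:324,r3:6,r4:Add1,r5:330
c17: CDB Add1=-318 | r0:Add2,r1:9,r2:324,r3:6,r4:-318,r5:330
c18: CDB Add2=660 | r0:660,r1:9,r2:324,r3:6,r4:-318,r5:330
c19: CDB Mul1=1944 | r0:660,r1:9,r2:324,r3:6,r4:-318,r5:330
c20: CDB Mul2=1944 | r0:660,r1:9,r2:324,r3:6,r4:-318,r5:330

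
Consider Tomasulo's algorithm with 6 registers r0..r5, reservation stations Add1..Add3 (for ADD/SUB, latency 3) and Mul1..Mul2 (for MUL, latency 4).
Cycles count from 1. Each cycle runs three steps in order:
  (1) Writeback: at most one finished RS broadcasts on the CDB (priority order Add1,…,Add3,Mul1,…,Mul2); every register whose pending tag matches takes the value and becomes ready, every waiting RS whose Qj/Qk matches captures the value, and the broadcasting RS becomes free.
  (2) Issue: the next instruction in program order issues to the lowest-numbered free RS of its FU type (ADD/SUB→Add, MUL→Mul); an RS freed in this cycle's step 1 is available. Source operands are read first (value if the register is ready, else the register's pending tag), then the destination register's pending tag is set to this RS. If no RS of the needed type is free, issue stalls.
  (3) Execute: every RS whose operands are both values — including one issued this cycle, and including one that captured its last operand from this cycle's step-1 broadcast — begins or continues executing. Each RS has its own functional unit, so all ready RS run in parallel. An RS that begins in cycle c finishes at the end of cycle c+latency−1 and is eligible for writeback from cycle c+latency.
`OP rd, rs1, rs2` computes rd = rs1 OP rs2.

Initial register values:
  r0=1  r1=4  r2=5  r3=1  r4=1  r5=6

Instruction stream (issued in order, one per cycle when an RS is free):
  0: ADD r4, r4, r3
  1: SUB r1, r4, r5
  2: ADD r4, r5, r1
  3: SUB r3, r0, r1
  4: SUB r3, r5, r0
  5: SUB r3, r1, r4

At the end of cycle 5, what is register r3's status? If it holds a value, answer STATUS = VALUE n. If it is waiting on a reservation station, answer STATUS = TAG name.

cycle 1: issue ADD r4<-Add1 // r0:1,r1:4,r2:5,r3:1,r4:Add1,r5:6
cycle 2: issue SUB r1<-Add2 // r0:1,r1:Add2,r2:5,r3:1,r4:Add1,r5:6
cycle 3: issue ADD r4<-Add3 // r0:1,r1:Add2,r2:5,r3:1,r4:Add3,r5:6
cycle 4: CDB Add1=2; issue SUB r3<-Add1 // r0:1,r1:Add2,r2:5,r3:Add1,r4:Add3,r5:6
cycle 5: stall // r0:1,r1:Add2,r2:5,r3:Add1,r4:Add3,r5:6

STATUS = TAG Add1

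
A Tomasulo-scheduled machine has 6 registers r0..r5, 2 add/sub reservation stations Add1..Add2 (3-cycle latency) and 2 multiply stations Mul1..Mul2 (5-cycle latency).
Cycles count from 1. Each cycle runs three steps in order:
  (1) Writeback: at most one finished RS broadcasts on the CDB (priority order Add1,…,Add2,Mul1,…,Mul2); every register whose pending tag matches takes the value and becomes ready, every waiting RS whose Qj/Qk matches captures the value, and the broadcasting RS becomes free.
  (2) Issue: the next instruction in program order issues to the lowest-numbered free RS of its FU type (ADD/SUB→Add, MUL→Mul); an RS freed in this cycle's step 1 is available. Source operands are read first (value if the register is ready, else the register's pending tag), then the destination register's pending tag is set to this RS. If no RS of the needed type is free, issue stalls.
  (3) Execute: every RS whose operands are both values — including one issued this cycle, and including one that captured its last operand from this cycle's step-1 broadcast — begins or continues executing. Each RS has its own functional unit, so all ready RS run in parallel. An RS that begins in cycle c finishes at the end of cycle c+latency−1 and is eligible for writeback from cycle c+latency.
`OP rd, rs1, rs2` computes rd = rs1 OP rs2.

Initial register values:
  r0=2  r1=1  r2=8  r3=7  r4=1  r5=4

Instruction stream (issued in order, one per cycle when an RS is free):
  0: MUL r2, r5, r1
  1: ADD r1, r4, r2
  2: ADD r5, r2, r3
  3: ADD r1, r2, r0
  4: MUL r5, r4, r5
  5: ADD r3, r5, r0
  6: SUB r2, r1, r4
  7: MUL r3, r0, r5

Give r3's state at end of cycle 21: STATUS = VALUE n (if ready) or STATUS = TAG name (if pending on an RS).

STATUS = VALUE 22

c1: issue MUL r2<-Mul1 | r0:2,r1:1,r2:Mul1,r3:7,r4:1,r5:4
c2: issue ADD r1<-Add1 | r0:2,r1:Add1,r2:Mul1,r3:7,r4:1,r5:4
c3: issue ADD r5<-Add2 | r0:2,r1:Add1,r2:Mul1,r3:7,r4:1,r5:Add2
c4: stall | r0:2,r1:Add1,r2:Mul1,r3:7,r4:1,r5:Add2
c5: stall | r0:2,r1:Add1,r2:Mul1,r3:7,r4:1,r5:Add2
c6: CDB Mul1=4; stall | r0:2,r1:Add1,r2:4,r3:7,r4:1,r5:Add2
c7: stall | r0:2,r1:Add1,r2:4,r3:7,r4:1,r5:Add2
c8: stall | r0:2,r1:Add1,r2:4,r3:7,r4:1,r5:Add2
c9: CDB Add1=5; issue ADD r1<-Add1 | r0:2,r1:Add1,r2:4,r3:7,r4:1,r5:Add2
c10: CDB Add2=11; issue MUL r5<-Mul1 | r0:2,r1:Add1,r2:4,r3:7,r4:1,r5:Mul1
c11: issue ADD r3<-Add2 | r0:2,r1:Add1,r2:4,r3:Add2,r4:1,r5:Mul1
c12: CDB Add1=6; issue SUB r2<-Add1 | r0:2,r1:6,r2:Add1,r3:Add2,r4:1,r5:Mul1
c13: issue MUL r3<-Mul2 | r0:2,r1:6,r2:Add1,r3:Mul2,r4:1,r5:Mul1
c14: - | r0:2,r1:6,r2:Add1,r3:Mul2,r4:1,r5:Mul1
c15: CDB Add1=5 | r0:2,r1:6,r2:5,r3:Mul2,r4:1,r5:Mul1
c16: CDB Mul1=11 | r0:2,r1:6,r2:5,r3:Mul2,r4:1,r5:11
c17: - | r0:2,r1:6,r2:5,r3:Mul2,r4:1,r5:11
c18: - | r0:2,r1:6,r2:5,r3:Mul2,r4:1,r5:11
c19: CDB Add2=13 | r0:2,r1:6,r2:5,r3:Mul2,r4:1,r5:11
c20: - | r0:2,r1:6,r2:5,r3:Mul2,r4:1,r5:11
c21: CDB Mul2=22 | r0:2,r1:6,r2:5,r3:22,r4:1,r5:11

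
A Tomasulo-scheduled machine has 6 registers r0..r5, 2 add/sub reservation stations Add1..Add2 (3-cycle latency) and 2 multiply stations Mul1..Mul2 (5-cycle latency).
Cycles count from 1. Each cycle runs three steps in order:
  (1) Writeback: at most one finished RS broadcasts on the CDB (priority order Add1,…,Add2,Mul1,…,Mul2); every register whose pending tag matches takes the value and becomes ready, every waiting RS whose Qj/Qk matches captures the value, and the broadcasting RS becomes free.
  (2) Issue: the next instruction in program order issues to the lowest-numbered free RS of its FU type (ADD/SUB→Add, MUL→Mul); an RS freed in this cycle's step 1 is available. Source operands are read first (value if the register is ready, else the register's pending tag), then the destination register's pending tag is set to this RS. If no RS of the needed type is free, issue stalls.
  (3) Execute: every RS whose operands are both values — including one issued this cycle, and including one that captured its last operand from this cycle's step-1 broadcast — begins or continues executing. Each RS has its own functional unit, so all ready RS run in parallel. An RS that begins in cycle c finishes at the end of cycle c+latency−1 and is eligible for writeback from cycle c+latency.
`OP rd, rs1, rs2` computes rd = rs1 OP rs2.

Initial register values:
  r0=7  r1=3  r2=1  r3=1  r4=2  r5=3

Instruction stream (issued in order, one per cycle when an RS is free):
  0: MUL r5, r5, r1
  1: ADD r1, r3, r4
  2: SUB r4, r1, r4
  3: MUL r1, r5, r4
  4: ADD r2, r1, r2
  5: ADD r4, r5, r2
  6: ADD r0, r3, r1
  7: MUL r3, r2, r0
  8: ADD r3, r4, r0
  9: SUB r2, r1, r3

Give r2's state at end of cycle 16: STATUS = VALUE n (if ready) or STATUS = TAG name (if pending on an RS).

STATUS = VALUE 10

  c1: issue MUL r5<-Mul1  regs: r0:7,r1:3,r2:1,r3:1,r4:2,r5:Mul1
  c2: issue ADD r1<-Add1  regs: r0:7,r1:Add1,r2:1,r3:1,r4:2,r5:Mul1
  c3: issue SUB r4<-Add2  regs: r0:7,r1:Add1,r2:1,r3:1,r4:Add2,r5:Mul1
  c4: issue MUL r1<-Mul2  regs: r0:7,r1:Mul2,r2:1,r3:1,r4:Add2,r5:Mul1
  c5: CDB Add1=3; issue ADD r2<-Add1  regs: r0:7,r1:Mul2,r2:Add1,r3:1,r4:Add2,r5:Mul1
  c6: CDB Mul1=9; stall  regs: r0:7,r1:Mul2,r2:Add1,r3:1,r4:Add2,r5:9
  c7: stall  regs: r0:7,r1:Mul2,r2:Add1,r3:1,r4:Add2,r5:9
  c8: CDB Add2=1; issue ADD r4<-Add2  regs: r0:7,r1:Mul2,r2:Add1,r3:1,r4:Add2,r5:9
  c9: stall  regs: r0:7,r1:Mul2,r2:Add1,r3:1,r4:Add2,r5:9
  c10: stall  regs: r0:7,r1:Mul2,r2:Add1,r3:1,r4:Add2,r5:9
  c11: stall  regs: r0:7,r1:Mul2,r2:Add1,r3:1,r4:Add2,r5:9
  c12: stall  regs: r0:7,r1:Mul2,r2:Add1,r3:1,r4:Add2,r5:9
  c13: CDB Mul2=9; stall  regs: r0:7,r1:9,r2:Add1,r3:1,r4:Add2,r5:9
  c14: stall  regs: r0:7,r1:9,r2:Add1,r3:1,r4:Add2,r5:9
  c15: stall  regs: r0:7,r1:9,r2:Add1,r3:1,r4:Add2,r5:9
  c16: CDB Add1=10; issue ADD r0<-Add1  regs: r0:Add1,r1:9,r2:10,r3:1,r4:Add2,r5:9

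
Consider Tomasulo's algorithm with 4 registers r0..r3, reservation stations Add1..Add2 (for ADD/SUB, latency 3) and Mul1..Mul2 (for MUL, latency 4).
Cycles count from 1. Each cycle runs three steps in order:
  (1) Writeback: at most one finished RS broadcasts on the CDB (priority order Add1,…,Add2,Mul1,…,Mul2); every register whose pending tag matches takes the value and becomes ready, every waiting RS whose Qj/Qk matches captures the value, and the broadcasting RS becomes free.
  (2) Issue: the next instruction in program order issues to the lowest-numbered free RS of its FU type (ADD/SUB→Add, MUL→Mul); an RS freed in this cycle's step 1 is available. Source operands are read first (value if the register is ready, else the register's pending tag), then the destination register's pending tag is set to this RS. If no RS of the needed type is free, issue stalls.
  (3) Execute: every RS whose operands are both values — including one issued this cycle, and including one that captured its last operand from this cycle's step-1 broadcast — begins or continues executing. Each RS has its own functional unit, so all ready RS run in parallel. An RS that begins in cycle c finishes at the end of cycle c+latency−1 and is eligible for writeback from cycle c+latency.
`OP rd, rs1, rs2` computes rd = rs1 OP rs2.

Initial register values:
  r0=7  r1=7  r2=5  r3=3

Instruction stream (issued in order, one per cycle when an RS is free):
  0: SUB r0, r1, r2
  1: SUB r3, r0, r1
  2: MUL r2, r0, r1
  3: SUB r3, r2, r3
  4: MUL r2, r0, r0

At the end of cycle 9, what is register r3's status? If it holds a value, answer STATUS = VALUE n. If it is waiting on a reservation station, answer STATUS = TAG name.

STATUS = TAG Add1

  c1: issue SUB r0<-Add1  regs: r0:Add1,r1:7,r2:5,r3:3
  c2: issue SUB r3<-Add2  regs: r0:Add1,r1:7,r2:5,r3:Add2
  c3: issue MUL r2<-Mul1  regs: r0:Add1,r1:7,r2:Mul1,r3:Add2
  c4: CDB Add1=2; issue SUB r3<-Add1  regs: r0:2,r1:7,r2:Mul1,r3:Add1
  c5: issue MUL r2<-Mul2  regs: r0:2,r1:7,r2:Mul2,r3:Add1
  c6: -  regs: r0:2,r1:7,r2:Mul2,r3:Add1
  c7: CDB Add2=-5  regs: r0:2,r1:7,r2:Mul2,r3:Add1
  c8: CDB Mul1=14  regs: r0:2,r1:7,r2:Mul2,r3:Add1
  c9: CDB Mul2=4  regs: r0:2,r1:7,r2:4,r3:Add1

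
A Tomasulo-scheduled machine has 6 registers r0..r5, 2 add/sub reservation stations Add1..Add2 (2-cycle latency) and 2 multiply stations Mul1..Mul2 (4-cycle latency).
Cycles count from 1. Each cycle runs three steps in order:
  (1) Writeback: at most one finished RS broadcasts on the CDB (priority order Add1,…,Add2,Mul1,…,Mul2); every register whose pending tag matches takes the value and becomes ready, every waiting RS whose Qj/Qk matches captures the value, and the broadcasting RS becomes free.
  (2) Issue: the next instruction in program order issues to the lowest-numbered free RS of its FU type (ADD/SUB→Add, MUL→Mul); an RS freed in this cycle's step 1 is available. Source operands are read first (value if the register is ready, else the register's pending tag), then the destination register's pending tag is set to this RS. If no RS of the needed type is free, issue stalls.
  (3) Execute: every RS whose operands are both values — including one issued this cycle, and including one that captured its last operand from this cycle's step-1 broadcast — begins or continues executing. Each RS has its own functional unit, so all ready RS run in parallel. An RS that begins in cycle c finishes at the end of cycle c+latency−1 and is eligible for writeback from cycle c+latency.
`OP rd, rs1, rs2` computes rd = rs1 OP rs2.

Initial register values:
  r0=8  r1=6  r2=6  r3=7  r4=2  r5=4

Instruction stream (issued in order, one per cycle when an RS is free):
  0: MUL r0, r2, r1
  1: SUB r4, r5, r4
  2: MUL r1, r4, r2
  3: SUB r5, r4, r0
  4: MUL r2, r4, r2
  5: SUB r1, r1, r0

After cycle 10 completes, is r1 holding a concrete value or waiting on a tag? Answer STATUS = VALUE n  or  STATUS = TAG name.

  c1: issue MUL r0<-Mul1  regs: r0:Mul1,r1:6,r2:6,r3:7,r4:2,r5:4
  c2: issue SUB r4<-Add1  regs: r0:Mul1,r1:6,r2:6,r3:7,r4:Add1,r5:4
  c3: issue MUL r1<-Mul2  regs: r0:Mul1,r1:Mul2,r2:6,r3:7,r4:Add1,r5:4
  c4: CDB Add1=2; issue SUB r5<-Add1  regs: r0:Mul1,r1:Mul2,r2:6,r3:7,r4:2,r5:Add1
  c5: CDB Mul1=36; issue MUL r2<-Mul1  regs: r0:36,r1:Mul2,r2:Mul1,r3:7,r4:2,r5:Add1
  c6: issue SUB r1<-Add2  regs: r0:36,r1:Add2,r2:Mul1,r3:7,r4:2,r5:Add1
  c7: CDB Add1=-34  regs: r0:36,r1:Add2,r2:Mul1,r3:7,r4:2,r5:-34
  c8: CDB Mul2=12  regs: r0:36,r1:Add2,r2:Mul1,r3:7,r4:2,r5:-34
  c9: CDB Mul1=12  regs: r0:36,r1:Add2,r2:12,r3:7,r4:2,r5:-34
  c10: CDB Add2=-24  regs: r0:36,r1:-24,r2:12,r3:7,r4:2,r5:-34

STATUS = VALUE -24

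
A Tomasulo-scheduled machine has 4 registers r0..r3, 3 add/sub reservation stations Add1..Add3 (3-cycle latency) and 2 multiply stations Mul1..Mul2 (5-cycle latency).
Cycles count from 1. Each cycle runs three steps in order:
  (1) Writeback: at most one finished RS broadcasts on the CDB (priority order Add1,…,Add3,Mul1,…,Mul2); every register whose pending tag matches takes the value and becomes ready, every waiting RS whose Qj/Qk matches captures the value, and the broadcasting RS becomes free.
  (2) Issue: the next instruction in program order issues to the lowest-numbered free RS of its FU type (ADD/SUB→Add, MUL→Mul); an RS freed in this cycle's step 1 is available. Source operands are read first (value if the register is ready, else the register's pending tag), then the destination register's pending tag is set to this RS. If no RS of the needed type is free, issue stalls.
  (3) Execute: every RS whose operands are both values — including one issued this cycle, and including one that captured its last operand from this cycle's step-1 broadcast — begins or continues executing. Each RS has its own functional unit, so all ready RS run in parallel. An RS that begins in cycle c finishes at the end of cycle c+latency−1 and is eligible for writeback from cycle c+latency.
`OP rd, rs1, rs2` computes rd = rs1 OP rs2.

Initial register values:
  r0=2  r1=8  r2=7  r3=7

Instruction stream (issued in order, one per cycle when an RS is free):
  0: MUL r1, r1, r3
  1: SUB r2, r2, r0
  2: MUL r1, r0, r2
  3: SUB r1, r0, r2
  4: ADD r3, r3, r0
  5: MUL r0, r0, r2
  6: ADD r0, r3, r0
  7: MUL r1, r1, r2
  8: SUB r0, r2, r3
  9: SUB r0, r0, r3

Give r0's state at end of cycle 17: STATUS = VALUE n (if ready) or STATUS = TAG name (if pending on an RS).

STATUS = VALUE -13

cycle 1: issue MUL r1<-Mul1 // r0:2,r1:Mul1,r2:7,r3:7
cycle 2: issue SUB r2<-Add1 // r0:2,r1:Mul1,r2:Add1,r3:7
cycle 3: issue MUL r1<-Mul2 // r0:2,r1:Mul2,r2:Add1,r3:7
cycle 4: issue SUB r1<-Add2 // r0:2,r1:Add2,r2:Add1,r3:7
cycle 5: CDB Add1=5; issue ADD r3<-Add1 // r0:2,r1:Add2,r2:5,r3:Add1
cycle 6: CDB Mul1=56; issue MUL r0<-Mul1 // r0:Mul1,r1:Add2,r2:5,r3:Add1
cycle 7: issue ADD r0<-Add3 // r0:Add3,r1:Add2,r2:5,r3:Add1
cycle 8: CDB Add1=9; stall // r0:Add3,r1:Add2,r2:5,r3:9
cycle 9: CDB Add2=-3; stall // r0:Add3,r1:-3,r2:5,r3:9
cycle 10: CDB Mul2=10; issue MUL r1<-Mul2 // r0:Add3,r1:Mul2,r2:5,r3:9
cycle 11: CDB Mul1=10; issue SUB r0<-Add1 // r0:Add1,r1:Mul2,r2:5,r3:9
cycle 12: issue SUB r0<-Add2 // r0:Add2,r1:Mul2,r2:5,r3:9
cycle 13: - // r0:Add2,r1:Mul2,r2:5,r3:9
cycle 14: CDB Add1=-4 // r0:Add2,r1:Mul2,r2:5,r3:9
cycle 15: CDB Add3=19 // r0:Add2,r1:Mul2,r2:5,r3:9
cycle 16: CDB Mul2=-15 // r0:Add2,r1:-15,r2:5,r3:9
cycle 17: CDB Add2=-13 // r0:-13,r1:-15,r2:5,r3:9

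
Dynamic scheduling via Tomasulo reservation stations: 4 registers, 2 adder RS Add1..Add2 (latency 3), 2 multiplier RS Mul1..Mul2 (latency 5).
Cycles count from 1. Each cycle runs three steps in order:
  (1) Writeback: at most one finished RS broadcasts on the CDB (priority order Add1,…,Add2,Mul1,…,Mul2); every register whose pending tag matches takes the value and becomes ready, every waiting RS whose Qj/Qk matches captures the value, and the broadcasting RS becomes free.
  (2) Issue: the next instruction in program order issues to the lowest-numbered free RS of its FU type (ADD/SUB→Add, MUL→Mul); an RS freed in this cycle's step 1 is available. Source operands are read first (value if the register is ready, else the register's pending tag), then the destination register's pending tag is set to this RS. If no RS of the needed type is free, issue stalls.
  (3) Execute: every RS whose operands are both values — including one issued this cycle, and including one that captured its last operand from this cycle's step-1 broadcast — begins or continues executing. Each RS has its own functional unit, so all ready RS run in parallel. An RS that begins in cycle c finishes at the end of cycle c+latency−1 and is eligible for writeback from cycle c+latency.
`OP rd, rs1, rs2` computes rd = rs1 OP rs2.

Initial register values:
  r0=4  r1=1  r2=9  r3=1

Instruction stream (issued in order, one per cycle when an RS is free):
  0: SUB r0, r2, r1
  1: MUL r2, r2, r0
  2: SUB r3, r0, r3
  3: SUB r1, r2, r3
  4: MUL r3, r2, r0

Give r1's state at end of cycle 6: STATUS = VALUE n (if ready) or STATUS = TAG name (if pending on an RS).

STATUS = TAG Add1

cycle 1: issue SUB r0<-Add1 // r0:Add1,r1:1,r2:9,r3:1
cycle 2: issue MUL r2<-Mul1 // r0:Add1,r1:1,r2:Mul1,r3:1
cycle 3: issue SUB r3<-Add2 // r0:Add1,r1:1,r2:Mul1,r3:Add2
cycle 4: CDB Add1=8; issue SUB r1<-Add1 // r0:8,r1:Add1,r2:Mul1,r3:Add2
cycle 5: issue MUL r3<-Mul2 // r0:8,r1:Add1,r2:Mul1,r3:Mul2
cycle 6: - // r0:8,r1:Add1,r2:Mul1,r3:Mul2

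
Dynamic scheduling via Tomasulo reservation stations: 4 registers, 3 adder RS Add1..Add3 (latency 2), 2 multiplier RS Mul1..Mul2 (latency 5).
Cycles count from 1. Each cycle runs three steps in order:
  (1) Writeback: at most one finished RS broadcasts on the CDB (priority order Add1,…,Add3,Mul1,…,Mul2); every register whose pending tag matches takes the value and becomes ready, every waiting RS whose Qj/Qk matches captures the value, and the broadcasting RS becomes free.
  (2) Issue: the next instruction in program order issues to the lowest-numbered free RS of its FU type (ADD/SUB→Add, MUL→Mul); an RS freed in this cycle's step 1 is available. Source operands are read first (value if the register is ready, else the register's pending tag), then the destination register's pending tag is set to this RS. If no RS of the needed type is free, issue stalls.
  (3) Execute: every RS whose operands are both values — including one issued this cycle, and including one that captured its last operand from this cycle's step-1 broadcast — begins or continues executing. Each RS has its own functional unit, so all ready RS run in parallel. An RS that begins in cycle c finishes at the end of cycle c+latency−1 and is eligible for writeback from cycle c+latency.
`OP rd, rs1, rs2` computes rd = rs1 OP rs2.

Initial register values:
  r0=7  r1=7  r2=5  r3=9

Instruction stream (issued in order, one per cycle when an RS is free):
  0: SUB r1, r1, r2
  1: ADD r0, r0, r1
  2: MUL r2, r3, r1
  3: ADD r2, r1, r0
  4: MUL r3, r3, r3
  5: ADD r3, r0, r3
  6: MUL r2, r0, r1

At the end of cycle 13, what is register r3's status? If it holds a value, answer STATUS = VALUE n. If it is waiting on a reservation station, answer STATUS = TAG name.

STATUS = VALUE 90

c1: issue SUB r1<-Add1 | r0:7,r1:Add1,r2:5,r3:9
c2: issue ADD r0<-Add2 | r0:Add2,r1:Add1,r2:5,r3:9
c3: CDB Add1=2; issue MUL r2<-Mul1 | r0:Add2,r1:2,r2:Mul1,r3:9
c4: issue ADD r2<-Add1 | r0:Add2,r1:2,r2:Add1,r3:9
c5: CDB Add2=9; issue MUL r3<-Mul2 | r0:9,r1:2,r2:Add1,r3:Mul2
c6: issue ADD r3<-Add2 | r0:9,r1:2,r2:Add1,r3:Add2
c7: CDB Add1=11; stall | r0:9,r1:2,r2:11,r3:Add2
c8: CDB Mul1=18; issue MUL r2<-Mul1 | r0:9,r1:2,r2:Mul1,r3:Add2
c9: - | r0:9,r1:2,r2:Mul1,r3:Add2
c10: CDB Mul2=81 | r0:9,r1:2,r2:Mul1,r3:Add2
c11: - | r0:9,r1:2,r2:Mul1,r3:Add2
c12: CDB Add2=90 | r0:9,r1:2,r2:Mul1,r3:90
c13: CDB Mul1=18 | r0:9,r1:2,r2:18,r3:90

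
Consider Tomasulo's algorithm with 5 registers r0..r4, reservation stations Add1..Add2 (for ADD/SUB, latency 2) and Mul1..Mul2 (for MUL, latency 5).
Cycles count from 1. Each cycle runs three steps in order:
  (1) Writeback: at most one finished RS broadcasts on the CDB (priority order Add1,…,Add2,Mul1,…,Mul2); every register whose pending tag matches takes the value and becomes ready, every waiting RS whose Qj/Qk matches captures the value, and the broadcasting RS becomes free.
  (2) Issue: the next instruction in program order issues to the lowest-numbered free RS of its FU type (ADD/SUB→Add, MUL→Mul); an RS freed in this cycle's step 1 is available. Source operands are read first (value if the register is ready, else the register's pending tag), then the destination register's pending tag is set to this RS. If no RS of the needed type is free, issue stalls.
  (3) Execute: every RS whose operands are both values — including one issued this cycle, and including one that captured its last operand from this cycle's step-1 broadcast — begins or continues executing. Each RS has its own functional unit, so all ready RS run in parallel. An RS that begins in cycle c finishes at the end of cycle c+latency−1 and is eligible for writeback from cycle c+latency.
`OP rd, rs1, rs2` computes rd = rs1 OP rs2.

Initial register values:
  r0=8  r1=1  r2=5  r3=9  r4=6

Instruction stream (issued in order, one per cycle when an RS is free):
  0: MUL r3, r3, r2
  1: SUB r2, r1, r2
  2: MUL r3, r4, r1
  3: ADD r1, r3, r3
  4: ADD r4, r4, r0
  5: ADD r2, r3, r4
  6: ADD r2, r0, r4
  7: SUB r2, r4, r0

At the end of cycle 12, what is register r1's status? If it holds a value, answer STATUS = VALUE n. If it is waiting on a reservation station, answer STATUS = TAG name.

cycle 1: issue MUL r3<-Mul1 // r0:8,r1:1,r2:5,r3:Mul1,r4:6
cycle 2: issue SUB r2<-Add1 // r0:8,r1:1,r2:Add1,r3:Mul1,r4:6
cycle 3: issue MUL r3<-Mul2 // r0:8,r1:1,r2:Add1,r3:Mul2,r4:6
cycle 4: CDB Add1=-4; issue ADD r1<-Add1 // r0:8,r1:Add1,r2:-4,r3:Mul2,r4:6
cycle 5: issue ADD r4<-Add2 // r0:8,r1:Add1,r2:-4,r3:Mul2,r4:Add2
cycle 6: CDB Mul1=45; stall // r0:8,r1:Add1,r2:-4,r3:Mul2,r4:Add2
cycle 7: CDB Add2=14; issue ADD r2<-Add2 // r0:8,r1:Add1,r2:Add2,r3:Mul2,r4:14
cycle 8: CDB Mul2=6; stall // r0:8,r1:Add1,r2:Add2,r3:6,r4:14
cycle 9: stall // r0:8,r1:Add1,r2:Add2,r3:6,r4:14
cycle 10: CDB Add1=12; issue ADD r2<-Add1 // r0:8,r1:12,r2:Add1,r3:6,r4:14
cycle 11: CDB Add2=20; issue SUB r2<-Add2 // r0:8,r1:12,r2:Add2,r3:6,r4:14
cycle 12: CDB Add1=22 // r0:8,r1:12,r2:Add2,r3:6,r4:14

STATUS = VALUE 12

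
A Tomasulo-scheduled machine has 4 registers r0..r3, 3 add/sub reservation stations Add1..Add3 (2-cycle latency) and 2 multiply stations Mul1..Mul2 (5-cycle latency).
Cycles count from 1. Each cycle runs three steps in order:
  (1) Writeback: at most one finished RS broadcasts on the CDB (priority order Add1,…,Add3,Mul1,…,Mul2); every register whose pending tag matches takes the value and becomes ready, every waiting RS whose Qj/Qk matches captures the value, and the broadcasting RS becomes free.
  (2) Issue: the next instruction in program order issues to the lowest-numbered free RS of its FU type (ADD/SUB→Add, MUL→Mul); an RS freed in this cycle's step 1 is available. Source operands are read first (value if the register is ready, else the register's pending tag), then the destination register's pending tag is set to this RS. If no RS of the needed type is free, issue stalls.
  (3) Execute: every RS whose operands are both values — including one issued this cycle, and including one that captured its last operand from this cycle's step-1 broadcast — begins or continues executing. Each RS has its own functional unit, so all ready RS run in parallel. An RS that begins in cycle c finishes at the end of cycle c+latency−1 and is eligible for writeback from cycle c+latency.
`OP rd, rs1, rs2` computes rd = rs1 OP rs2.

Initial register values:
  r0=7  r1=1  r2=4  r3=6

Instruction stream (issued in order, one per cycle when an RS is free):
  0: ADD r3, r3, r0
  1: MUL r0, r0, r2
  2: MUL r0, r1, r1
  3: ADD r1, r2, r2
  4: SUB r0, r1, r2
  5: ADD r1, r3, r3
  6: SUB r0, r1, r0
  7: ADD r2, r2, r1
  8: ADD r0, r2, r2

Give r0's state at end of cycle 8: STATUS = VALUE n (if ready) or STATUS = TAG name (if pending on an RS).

  c1: issue ADD r3<-Add1  regs: r0:7,r1:1,r2:4,r3:Add1
  c2: issue MUL r0<-Mul1  regs: r0:Mul1,r1:1,r2:4,r3:Add1
  c3: CDB Add1=13; issue MUL r0<-Mul2  regs: r0:Mul2,r1:1,r2:4,r3:13
  c4: issue ADD r1<-Add1  regs: r0:Mul2,r1:Add1,r2:4,r3:13
  c5: issue SUB r0<-Add2  regs: r0:Add2,r1:Add1,r2:4,r3:13
  c6: CDB Add1=8; issue ADD r1<-Add1  regs: r0:Add2,r1:Add1,r2:4,r3:13
  c7: CDB Mul1=28; issue SUB r0<-Add3  regs: r0:Add3,r1:Add1,r2:4,r3:13
  c8: CDB Add1=26; issue ADD r2<-Add1  regs: r0:Add3,r1:26,r2:Add1,r3:13

STATUS = TAG Add3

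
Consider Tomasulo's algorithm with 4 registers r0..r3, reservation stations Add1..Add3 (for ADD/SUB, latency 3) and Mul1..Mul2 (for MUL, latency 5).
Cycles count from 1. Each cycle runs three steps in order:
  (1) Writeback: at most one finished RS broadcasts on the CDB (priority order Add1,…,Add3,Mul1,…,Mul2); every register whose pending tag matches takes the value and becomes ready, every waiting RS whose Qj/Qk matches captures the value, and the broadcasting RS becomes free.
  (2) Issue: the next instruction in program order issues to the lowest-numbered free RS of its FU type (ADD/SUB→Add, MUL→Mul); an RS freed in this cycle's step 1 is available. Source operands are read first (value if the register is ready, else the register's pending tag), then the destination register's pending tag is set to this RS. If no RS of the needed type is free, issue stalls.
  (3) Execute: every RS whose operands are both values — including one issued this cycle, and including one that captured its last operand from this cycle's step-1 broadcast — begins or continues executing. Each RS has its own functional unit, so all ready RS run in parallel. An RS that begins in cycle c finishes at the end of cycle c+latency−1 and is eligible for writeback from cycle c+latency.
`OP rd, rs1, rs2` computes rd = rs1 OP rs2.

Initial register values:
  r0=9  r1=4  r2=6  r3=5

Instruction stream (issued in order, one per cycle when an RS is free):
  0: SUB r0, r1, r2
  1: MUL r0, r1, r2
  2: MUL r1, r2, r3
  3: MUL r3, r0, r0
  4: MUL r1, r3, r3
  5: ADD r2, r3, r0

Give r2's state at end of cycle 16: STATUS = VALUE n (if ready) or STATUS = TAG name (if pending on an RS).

STATUS = VALUE 600

c1: issue SUB r0<-Add1 | r0:Add1,r1:4,r2:6,r3:5
c2: issue MUL r0<-Mul1 | r0:Mul1,r1:4,r2:6,r3:5
c3: issue MUL r1<-Mul2 | r0:Mul1,r1:Mul2,r2:6,r3:5
c4: CDB Add1=-2; stall | r0:Mul1,r1:Mul2,r2:6,r3:5
c5: stall | r0:Mul1,r1:Mul2,r2:6,r3:5
c6: stall | r0:Mul1,r1:Mul2,r2:6,r3:5
c7: CDB Mul1=24; issue MUL r3<-Mul1 | r0:24,r1:Mul2,r2:6,r3:Mul1
c8: CDB Mul2=30; issue MUL r1<-Mul2 | r0:24,r1:Mul2,r2:6,r3:Mul1
c9: issue ADD r2<-Add1 | r0:24,r1:Mul2,r2:Add1,r3:Mul1
c10: - | r0:24,r1:Mul2,r2:Add1,r3:Mul1
c11: - | r0:24,r1:Mul2,r2:Add1,r3:Mul1
c12: CDB Mul1=576 | r0:24,r1:Mul2,r2:Add1,r3:576
c13: - | r0:24,r1:Mul2,r2:Add1,r3:576
c14: - | r0:24,r1:Mul2,r2:Add1,r3:576
c15: CDB Add1=600 | r0:24,r1:Mul2,r2:600,r3:576
c16: - | r0:24,r1:Mul2,r2:600,r3:576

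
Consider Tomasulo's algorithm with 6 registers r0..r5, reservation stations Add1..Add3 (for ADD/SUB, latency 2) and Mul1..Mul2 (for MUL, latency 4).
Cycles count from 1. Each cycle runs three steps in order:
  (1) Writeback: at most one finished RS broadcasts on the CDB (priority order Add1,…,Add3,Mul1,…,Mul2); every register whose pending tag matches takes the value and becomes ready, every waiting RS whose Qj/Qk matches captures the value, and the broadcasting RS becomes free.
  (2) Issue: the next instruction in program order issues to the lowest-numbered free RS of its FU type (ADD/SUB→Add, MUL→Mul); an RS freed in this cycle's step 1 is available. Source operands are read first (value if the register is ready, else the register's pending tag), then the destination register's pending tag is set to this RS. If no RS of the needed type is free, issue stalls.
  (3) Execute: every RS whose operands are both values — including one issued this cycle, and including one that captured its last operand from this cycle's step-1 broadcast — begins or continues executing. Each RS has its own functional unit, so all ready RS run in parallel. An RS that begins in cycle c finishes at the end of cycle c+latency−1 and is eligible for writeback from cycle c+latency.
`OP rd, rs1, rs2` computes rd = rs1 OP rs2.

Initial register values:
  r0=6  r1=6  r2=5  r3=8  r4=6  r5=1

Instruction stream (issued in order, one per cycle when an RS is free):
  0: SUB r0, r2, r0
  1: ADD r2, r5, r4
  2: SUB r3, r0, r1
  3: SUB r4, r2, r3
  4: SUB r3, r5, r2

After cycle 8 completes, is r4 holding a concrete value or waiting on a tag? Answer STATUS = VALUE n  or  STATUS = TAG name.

c1: issue SUB r0<-Add1 | r0:Add1,r1:6,r2:5,r3:8,r4:6,r5:1
c2: issue ADD r2<-Add2 | r0:Add1,r1:6,r2:Add2,r3:8,r4:6,r5:1
c3: CDB Add1=-1; issue SUB r3<-Add1 | r0:-1,r1:6,r2:Add2,r3:Add1,r4:6,r5:1
c4: CDB Add2=7; issue SUB r4<-Add2 | r0:-1,r1:6,r2:7,r3:Add1,r4:Add2,r5:1
c5: CDB Add1=-7; issue SUB r3<-Add1 | r0:-1,r1:6,r2:7,r3:Add1,r4:Add2,r5:1
c6: - | r0:-1,r1:6,r2:7,r3:Add1,r4:Add2,r5:1
c7: CDB Add1=-6 | r0:-1,r1:6,r2:7,r3:-6,r4:Add2,r5:1
c8: CDB Add2=14 | r0:-1,r1:6,r2:7,r3:-6,r4:14,r5:1

STATUS = VALUE 14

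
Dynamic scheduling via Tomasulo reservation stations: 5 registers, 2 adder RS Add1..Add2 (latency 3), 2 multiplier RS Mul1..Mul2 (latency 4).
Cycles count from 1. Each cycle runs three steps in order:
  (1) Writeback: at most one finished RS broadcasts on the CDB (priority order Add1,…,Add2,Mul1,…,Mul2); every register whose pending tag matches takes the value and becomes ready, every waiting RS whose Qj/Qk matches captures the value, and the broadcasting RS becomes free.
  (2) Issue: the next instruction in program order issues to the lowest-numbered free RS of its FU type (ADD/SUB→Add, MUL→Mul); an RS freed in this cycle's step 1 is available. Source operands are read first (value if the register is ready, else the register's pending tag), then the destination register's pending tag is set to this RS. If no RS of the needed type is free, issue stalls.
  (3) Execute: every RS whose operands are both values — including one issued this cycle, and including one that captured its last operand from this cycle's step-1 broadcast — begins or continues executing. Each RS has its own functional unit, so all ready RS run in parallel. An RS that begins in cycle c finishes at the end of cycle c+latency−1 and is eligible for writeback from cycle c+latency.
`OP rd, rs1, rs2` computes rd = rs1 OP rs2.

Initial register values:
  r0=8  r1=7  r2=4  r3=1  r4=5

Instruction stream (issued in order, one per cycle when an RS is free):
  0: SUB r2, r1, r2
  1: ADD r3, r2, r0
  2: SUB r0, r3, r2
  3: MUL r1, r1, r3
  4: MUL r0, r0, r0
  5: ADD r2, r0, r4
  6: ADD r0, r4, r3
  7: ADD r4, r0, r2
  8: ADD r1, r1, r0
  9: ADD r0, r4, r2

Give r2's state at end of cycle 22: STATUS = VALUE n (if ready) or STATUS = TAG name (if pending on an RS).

cycle 1: issue SUB r2<-Add1 // r0:8,r1:7,r2:Add1,r3:1,r4:5
cycle 2: issue ADD r3<-Add2 // r0:8,r1:7,r2:Add1,r3:Add2,r4:5
cycle 3: stall // r0:8,r1:7,r2:Add1,r3:Add2,r4:5
cycle 4: CDB Add1=3; issue SUB r0<-Add1 // r0:Add1,r1:7,r2:3,r3:Add2,r4:5
cycle 5: issue MUL r1<-Mul1 // r0:Add1,r1:Mul1,r2:3,r3:Add2,r4:5
cycle 6: issue MUL r0<-Mul2 // r0:Mul2,r1:Mul1,r2:3,r3:Add2,r4:5
cycle 7: CDB Add2=11; issue ADD r2<-Add2 // r0:Mul2,r1:Mul1,r2:Add2,r3:11,r4:5
cycle 8: stall // r0:Mul2,r1:Mul1,r2:Add2,r3:11,r4:5
cycle 9: stall // r0:Mul2,r1:Mul1,r2:Add2,r3:11,r4:5
cycle 10: CDB Add1=8; issue ADD r0<-Add1 // r0:Add1,r1:Mul1,r2:Add2,r3:11,r4:5
cycle 11: CDB Mul1=77; stall // r0:Add1,r1:77,r2:Add2,r3:11,r4:5
cycle 12: stall // r0:Add1,r1:77,r2:Add2,r3:11,r4:5
cycle 13: CDB Add1=16; issue ADD r4<-Add1 // r0:16,r1:77,r2:Add2,r3:11,r4:Add1
cycle 14: CDB Mul2=64; stall // r0:16,r1:77,r2:Add2,r3:11,r4:Add1
cycle 15: stall // r0:16,r1:77,r2:Add2,r3:11,r4:Add1
cycle 16: stall // r0:16,r1:77,r2:Add2,r3:11,r4:Add1
cycle 17: CDB Add2=69; issue ADD r1<-Add2 // r0:16,r1:Add2,r2:69,r3:11,r4:Add1
cycle 18: stall // r0:16,r1:Add2,r2:69,r3:11,r4:Add1
cycle 19: stall // r0:16,r1:Add2,r2:69,r3:11,r4:Add1
cycle 20: CDB Add1=85; issue ADD r0<-Add1 // r0:Add1,r1:Add2,r2:69,r3:11,r4:85
cycle 21: CDB Add2=93 // r0:Add1,r1:93,r2:69,r3:11,r4:85
cycle 22: - // r0:Add1,r1:93,r2:69,r3:11,r4:85

STATUS = VALUE 69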